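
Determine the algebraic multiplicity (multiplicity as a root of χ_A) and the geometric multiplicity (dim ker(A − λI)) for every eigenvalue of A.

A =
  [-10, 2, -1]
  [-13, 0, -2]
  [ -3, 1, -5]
λ = -5: alg = 3, geom = 1

Step 1 — factor the characteristic polynomial to read off the algebraic multiplicities:
  χ_A(x) = (x + 5)^3

Step 2 — compute geometric multiplicities via the rank-nullity identity g(λ) = n − rank(A − λI):
  rank(A − (-5)·I) = 2, so dim ker(A − (-5)·I) = n − 2 = 1

Summary:
  λ = -5: algebraic multiplicity = 3, geometric multiplicity = 1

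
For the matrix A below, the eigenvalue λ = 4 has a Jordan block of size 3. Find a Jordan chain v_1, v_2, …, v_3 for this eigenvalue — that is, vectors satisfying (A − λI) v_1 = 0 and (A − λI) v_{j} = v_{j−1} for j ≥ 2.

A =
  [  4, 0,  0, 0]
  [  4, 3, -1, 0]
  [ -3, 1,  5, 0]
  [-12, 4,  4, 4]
A Jordan chain for λ = 4 of length 3:
v_1 = (0, -1, 1, 4)ᵀ
v_2 = (0, 4, -3, -12)ᵀ
v_3 = (1, 0, 0, 0)ᵀ

Let N = A − (4)·I. We want v_3 with N^3 v_3 = 0 but N^2 v_3 ≠ 0; then v_{j-1} := N · v_j for j = 3, …, 2.

Pick v_3 = (1, 0, 0, 0)ᵀ.
Then v_2 = N · v_3 = (0, 4, -3, -12)ᵀ.
Then v_1 = N · v_2 = (0, -1, 1, 4)ᵀ.

Sanity check: (A − (4)·I) v_1 = (0, 0, 0, 0)ᵀ = 0. ✓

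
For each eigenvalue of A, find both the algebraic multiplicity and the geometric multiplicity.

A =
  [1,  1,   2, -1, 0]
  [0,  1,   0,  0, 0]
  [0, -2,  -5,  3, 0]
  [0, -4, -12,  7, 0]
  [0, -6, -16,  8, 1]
λ = 1: alg = 5, geom = 3

Step 1 — factor the characteristic polynomial to read off the algebraic multiplicities:
  χ_A(x) = (x - 1)^5

Step 2 — compute geometric multiplicities via the rank-nullity identity g(λ) = n − rank(A − λI):
  rank(A − (1)·I) = 2, so dim ker(A − (1)·I) = n − 2 = 3

Summary:
  λ = 1: algebraic multiplicity = 5, geometric multiplicity = 3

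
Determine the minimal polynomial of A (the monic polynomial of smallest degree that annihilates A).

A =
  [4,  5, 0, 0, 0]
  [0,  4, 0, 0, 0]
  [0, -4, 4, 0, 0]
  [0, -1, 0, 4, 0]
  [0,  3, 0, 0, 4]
x^2 - 8*x + 16

The characteristic polynomial is χ_A(x) = (x - 4)^5, so the eigenvalues are known. The minimal polynomial is
  m_A(x) = Π_λ (x − λ)^{k_λ}
where k_λ is the size of the *largest* Jordan block for λ (equivalently, the smallest k with (A − λI)^k v = 0 for every generalised eigenvector v of λ).

  λ = 4: largest Jordan block has size 2, contributing (x − 4)^2

So m_A(x) = (x - 4)^2 = x^2 - 8*x + 16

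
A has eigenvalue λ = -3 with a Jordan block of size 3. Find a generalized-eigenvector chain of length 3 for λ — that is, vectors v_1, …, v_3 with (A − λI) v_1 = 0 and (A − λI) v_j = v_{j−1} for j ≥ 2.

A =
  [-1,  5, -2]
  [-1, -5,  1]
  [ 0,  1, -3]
A Jordan chain for λ = -3 of length 3:
v_1 = (-1, 0, -1)ᵀ
v_2 = (2, -1, 0)ᵀ
v_3 = (1, 0, 0)ᵀ

Let N = A − (-3)·I. We want v_3 with N^3 v_3 = 0 but N^2 v_3 ≠ 0; then v_{j-1} := N · v_j for j = 3, …, 2.

Pick v_3 = (1, 0, 0)ᵀ.
Then v_2 = N · v_3 = (2, -1, 0)ᵀ.
Then v_1 = N · v_2 = (-1, 0, -1)ᵀ.

Sanity check: (A − (-3)·I) v_1 = (0, 0, 0)ᵀ = 0. ✓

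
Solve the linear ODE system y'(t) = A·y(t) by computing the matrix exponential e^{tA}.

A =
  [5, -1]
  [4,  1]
e^{tA} =
  [2*t*exp(3*t) + exp(3*t), -t*exp(3*t)]
  [4*t*exp(3*t), -2*t*exp(3*t) + exp(3*t)]

Strategy: write A = P · J · P⁻¹ where J is a Jordan canonical form, so e^{tA} = P · e^{tJ} · P⁻¹, and e^{tJ} can be computed block-by-block.

A has Jordan form
J =
  [3, 1]
  [0, 3]
(up to reordering of blocks).

Per-block formulas:
  For a 2×2 Jordan block J_2(3): exp(t · J_2(3)) = e^(3t)·(I + t·N), where N is the 2×2 nilpotent shift.

After assembling e^{tJ} and conjugating by P, we get:

e^{tA} =
  [2*t*exp(3*t) + exp(3*t), -t*exp(3*t)]
  [4*t*exp(3*t), -2*t*exp(3*t) + exp(3*t)]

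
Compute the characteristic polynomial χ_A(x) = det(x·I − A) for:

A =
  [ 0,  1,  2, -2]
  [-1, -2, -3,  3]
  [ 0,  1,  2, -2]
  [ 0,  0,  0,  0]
x^4

Expanding det(x·I − A) (e.g. by cofactor expansion or by noting that A is similar to its Jordan form J, which has the same characteristic polynomial as A) gives
  χ_A(x) = x^4
which factors as x^4. The eigenvalues (with algebraic multiplicities) are λ = 0 with multiplicity 4.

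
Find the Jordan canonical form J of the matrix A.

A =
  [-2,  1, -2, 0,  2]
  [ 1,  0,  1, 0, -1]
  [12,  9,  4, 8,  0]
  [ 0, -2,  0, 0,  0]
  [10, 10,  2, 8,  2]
J_3(0) ⊕ J_1(0) ⊕ J_1(4)

The characteristic polynomial is
  det(x·I − A) = x^5 - 4*x^4 = x^4*(x - 4)

Eigenvalues and multiplicities (the geometric multiplicity of λ is n − rank(A − λI), which equals the number of Jordan blocks for λ):
  λ = 0: algebraic multiplicity = 4, geometric multiplicity = 2
  λ = 4: algebraic multiplicity = 1, geometric multiplicity = 1

Determining the block sizes for each eigenvalue:
  λ = 0: with am = 4 and gm = 2, the partition is not yet determined (e.g. several partitions of 4 into 2 parts exist). Let N = A − (0)·I. Computing rank(N^1) = 3, rank(N^2) = 2, rank(N^3) = 1; the number of blocks of size ≥ j is rank(N^{j−1}) − rank(N^j), giving [2, 1, 1]. So we have 1 block(s) of size 3, 1 block(s) of size 1 → block sizes [3, 1]
  λ = 4: one block (gm = 1), so the single block has size am = 1 → block sizes [1]

Assembling the blocks gives a Jordan form
J =
  [0, 1, 0, 0, 0]
  [0, 0, 1, 0, 0]
  [0, 0, 0, 0, 0]
  [0, 0, 0, 0, 0]
  [0, 0, 0, 0, 4]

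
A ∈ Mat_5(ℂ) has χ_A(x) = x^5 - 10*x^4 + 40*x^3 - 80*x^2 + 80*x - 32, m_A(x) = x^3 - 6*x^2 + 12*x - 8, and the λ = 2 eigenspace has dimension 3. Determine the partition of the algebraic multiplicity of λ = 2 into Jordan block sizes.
Block sizes for λ = 2: [3, 1, 1]

Step 1 — from the characteristic polynomial, algebraic multiplicity of λ = 2 is 5. From dim ker(A − (2)·I) = 3, there are exactly 3 Jordan blocks for λ = 2.
Step 2 — from the minimal polynomial, the factor (x − 2)^3 tells us the largest block for λ = 2 has size 3.
Step 3 — with total size 5, 3 blocks, and largest block 3, the block sizes (in nonincreasing order) are [3, 1, 1].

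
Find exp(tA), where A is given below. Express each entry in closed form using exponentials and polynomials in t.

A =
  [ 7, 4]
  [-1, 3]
e^{tA} =
  [2*t*exp(5*t) + exp(5*t), 4*t*exp(5*t)]
  [-t*exp(5*t), -2*t*exp(5*t) + exp(5*t)]

Strategy: write A = P · J · P⁻¹ where J is a Jordan canonical form, so e^{tA} = P · e^{tJ} · P⁻¹, and e^{tJ} can be computed block-by-block.

A has Jordan form
J =
  [5, 1]
  [0, 5]
(up to reordering of blocks).

Per-block formulas:
  For a 2×2 Jordan block J_2(5): exp(t · J_2(5)) = e^(5t)·(I + t·N), where N is the 2×2 nilpotent shift.

After assembling e^{tJ} and conjugating by P, we get:

e^{tA} =
  [2*t*exp(5*t) + exp(5*t), 4*t*exp(5*t)]
  [-t*exp(5*t), -2*t*exp(5*t) + exp(5*t)]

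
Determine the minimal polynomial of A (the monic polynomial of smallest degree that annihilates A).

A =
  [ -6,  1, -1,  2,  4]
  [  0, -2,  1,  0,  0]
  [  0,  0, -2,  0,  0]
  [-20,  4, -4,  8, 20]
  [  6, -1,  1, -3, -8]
x^3 + 6*x^2 + 12*x + 8

The characteristic polynomial is χ_A(x) = (x + 2)^5, so the eigenvalues are known. The minimal polynomial is
  m_A(x) = Π_λ (x − λ)^{k_λ}
where k_λ is the size of the *largest* Jordan block for λ (equivalently, the smallest k with (A − λI)^k v = 0 for every generalised eigenvector v of λ).

  λ = -2: largest Jordan block has size 3, contributing (x + 2)^3

So m_A(x) = (x + 2)^3 = x^3 + 6*x^2 + 12*x + 8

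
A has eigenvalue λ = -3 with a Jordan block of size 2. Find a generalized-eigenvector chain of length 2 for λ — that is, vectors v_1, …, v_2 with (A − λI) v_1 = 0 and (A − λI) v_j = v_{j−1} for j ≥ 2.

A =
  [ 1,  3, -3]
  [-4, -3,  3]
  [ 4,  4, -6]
A Jordan chain for λ = -3 of length 2:
v_1 = (3, 0, 4)ᵀ
v_2 = (0, 1, 0)ᵀ

Let N = A − (-3)·I. We want v_2 with N^2 v_2 = 0 but N^1 v_2 ≠ 0; then v_{j-1} := N · v_j for j = 2, …, 2.

Pick v_2 = (0, 1, 0)ᵀ.
Then v_1 = N · v_2 = (3, 0, 4)ᵀ.

Sanity check: (A − (-3)·I) v_1 = (0, 0, 0)ᵀ = 0. ✓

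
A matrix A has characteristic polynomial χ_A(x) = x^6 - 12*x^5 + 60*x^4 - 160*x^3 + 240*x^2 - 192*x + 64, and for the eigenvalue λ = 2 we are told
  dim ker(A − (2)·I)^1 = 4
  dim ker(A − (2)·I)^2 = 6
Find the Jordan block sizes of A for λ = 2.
Block sizes for λ = 2: [2, 2, 1, 1]

From the dimensions of kernels of powers, the number of Jordan blocks of size at least j is d_j − d_{j−1} where d_j = dim ker(N^j) (with d_0 = 0). Computing the differences gives [4, 2].
The number of blocks of size exactly k is (#blocks of size ≥ k) − (#blocks of size ≥ k + 1), so the partition is: 2 block(s) of size 1, 2 block(s) of size 2.
In nonincreasing order the block sizes are [2, 2, 1, 1].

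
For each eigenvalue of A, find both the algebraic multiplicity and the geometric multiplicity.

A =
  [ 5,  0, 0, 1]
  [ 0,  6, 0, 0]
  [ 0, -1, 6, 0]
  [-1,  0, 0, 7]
λ = 6: alg = 4, geom = 2

Step 1 — factor the characteristic polynomial to read off the algebraic multiplicities:
  χ_A(x) = (x - 6)^4

Step 2 — compute geometric multiplicities via the rank-nullity identity g(λ) = n − rank(A − λI):
  rank(A − (6)·I) = 2, so dim ker(A − (6)·I) = n − 2 = 2

Summary:
  λ = 6: algebraic multiplicity = 4, geometric multiplicity = 2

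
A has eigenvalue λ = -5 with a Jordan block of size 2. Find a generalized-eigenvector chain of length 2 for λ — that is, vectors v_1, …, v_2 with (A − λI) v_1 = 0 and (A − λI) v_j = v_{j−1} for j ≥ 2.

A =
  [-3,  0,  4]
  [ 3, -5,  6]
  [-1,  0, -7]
A Jordan chain for λ = -5 of length 2:
v_1 = (2, 3, -1)ᵀ
v_2 = (1, 0, 0)ᵀ

Let N = A − (-5)·I. We want v_2 with N^2 v_2 = 0 but N^1 v_2 ≠ 0; then v_{j-1} := N · v_j for j = 2, …, 2.

Pick v_2 = (1, 0, 0)ᵀ.
Then v_1 = N · v_2 = (2, 3, -1)ᵀ.

Sanity check: (A − (-5)·I) v_1 = (0, 0, 0)ᵀ = 0. ✓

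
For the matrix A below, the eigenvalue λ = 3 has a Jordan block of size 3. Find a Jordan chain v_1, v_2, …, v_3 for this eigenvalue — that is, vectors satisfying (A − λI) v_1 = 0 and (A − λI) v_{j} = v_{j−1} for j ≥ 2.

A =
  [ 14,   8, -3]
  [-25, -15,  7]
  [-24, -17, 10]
A Jordan chain for λ = 3 of length 3:
v_1 = (-7, 7, -7)ᵀ
v_2 = (11, -25, -24)ᵀ
v_3 = (1, 0, 0)ᵀ

Let N = A − (3)·I. We want v_3 with N^3 v_3 = 0 but N^2 v_3 ≠ 0; then v_{j-1} := N · v_j for j = 3, …, 2.

Pick v_3 = (1, 0, 0)ᵀ.
Then v_2 = N · v_3 = (11, -25, -24)ᵀ.
Then v_1 = N · v_2 = (-7, 7, -7)ᵀ.

Sanity check: (A − (3)·I) v_1 = (0, 0, 0)ᵀ = 0. ✓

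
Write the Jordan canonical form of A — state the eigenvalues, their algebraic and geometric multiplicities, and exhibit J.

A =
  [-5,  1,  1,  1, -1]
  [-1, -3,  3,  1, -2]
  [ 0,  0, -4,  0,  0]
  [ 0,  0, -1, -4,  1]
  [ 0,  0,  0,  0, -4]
J_3(-4) ⊕ J_2(-4)

The characteristic polynomial is
  det(x·I − A) = x^5 + 20*x^4 + 160*x^3 + 640*x^2 + 1280*x + 1024 = (x + 4)^5

Eigenvalues and multiplicities (the geometric multiplicity of λ is n − rank(A − λI), which equals the number of Jordan blocks for λ):
  λ = -4: algebraic multiplicity = 5, geometric multiplicity = 2

Determining the block sizes for each eigenvalue:
  λ = -4: with am = 5 and gm = 2, the partition is not yet determined (e.g. several partitions of 5 into 2 parts exist). Let N = A − (-4)·I. Computing rank(N^1) = 3, rank(N^2) = 1, rank(N^3) = 0; the number of blocks of size ≥ j is rank(N^{j−1}) − rank(N^j), giving [2, 2, 1]. So we have 1 block(s) of size 3, 1 block(s) of size 2 → block sizes [3, 2]

Assembling the blocks gives a Jordan form
J =
  [-4,  1,  0,  0,  0]
  [ 0, -4,  1,  0,  0]
  [ 0,  0, -4,  0,  0]
  [ 0,  0,  0, -4,  1]
  [ 0,  0,  0,  0, -4]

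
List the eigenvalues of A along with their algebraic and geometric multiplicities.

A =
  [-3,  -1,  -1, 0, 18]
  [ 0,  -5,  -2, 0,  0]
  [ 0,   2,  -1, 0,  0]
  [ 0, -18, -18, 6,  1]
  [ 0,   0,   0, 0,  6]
λ = -3: alg = 3, geom = 2; λ = 6: alg = 2, geom = 1

Step 1 — factor the characteristic polynomial to read off the algebraic multiplicities:
  χ_A(x) = (x - 6)^2*(x + 3)^3

Step 2 — compute geometric multiplicities via the rank-nullity identity g(λ) = n − rank(A − λI):
  rank(A − (-3)·I) = 3, so dim ker(A − (-3)·I) = n − 3 = 2
  rank(A − (6)·I) = 4, so dim ker(A − (6)·I) = n − 4 = 1

Summary:
  λ = -3: algebraic multiplicity = 3, geometric multiplicity = 2
  λ = 6: algebraic multiplicity = 2, geometric multiplicity = 1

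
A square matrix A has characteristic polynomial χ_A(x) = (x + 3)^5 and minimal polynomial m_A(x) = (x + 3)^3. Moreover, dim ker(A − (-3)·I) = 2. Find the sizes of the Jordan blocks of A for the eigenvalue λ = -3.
Block sizes for λ = -3: [3, 2]

Step 1 — from the characteristic polynomial, algebraic multiplicity of λ = -3 is 5. From dim ker(A − (-3)·I) = 2, there are exactly 2 Jordan blocks for λ = -3.
Step 2 — from the minimal polynomial, the factor (x + 3)^3 tells us the largest block for λ = -3 has size 3.
Step 3 — with total size 5, 2 blocks, and largest block 3, the block sizes (in nonincreasing order) are [3, 2].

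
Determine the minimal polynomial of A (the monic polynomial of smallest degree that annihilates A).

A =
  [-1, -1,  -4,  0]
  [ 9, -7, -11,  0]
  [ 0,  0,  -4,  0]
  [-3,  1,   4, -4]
x^3 + 12*x^2 + 48*x + 64

The characteristic polynomial is χ_A(x) = (x + 4)^4, so the eigenvalues are known. The minimal polynomial is
  m_A(x) = Π_λ (x − λ)^{k_λ}
where k_λ is the size of the *largest* Jordan block for λ (equivalently, the smallest k with (A − λI)^k v = 0 for every generalised eigenvector v of λ).

  λ = -4: largest Jordan block has size 3, contributing (x + 4)^3

So m_A(x) = (x + 4)^3 = x^3 + 12*x^2 + 48*x + 64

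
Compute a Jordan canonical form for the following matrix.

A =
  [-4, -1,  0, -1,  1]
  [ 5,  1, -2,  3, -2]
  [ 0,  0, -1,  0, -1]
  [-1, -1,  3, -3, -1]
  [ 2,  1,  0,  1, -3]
J_3(-2) ⊕ J_2(-2)

The characteristic polynomial is
  det(x·I − A) = x^5 + 10*x^4 + 40*x^3 + 80*x^2 + 80*x + 32 = (x + 2)^5

Eigenvalues and multiplicities (the geometric multiplicity of λ is n − rank(A − λI), which equals the number of Jordan blocks for λ):
  λ = -2: algebraic multiplicity = 5, geometric multiplicity = 2

Determining the block sizes for each eigenvalue:
  λ = -2: with am = 5 and gm = 2, the partition is not yet determined (e.g. several partitions of 5 into 2 parts exist). Let N = A − (-2)·I. Computing rank(N^1) = 3, rank(N^2) = 1, rank(N^3) = 0; the number of blocks of size ≥ j is rank(N^{j−1}) − rank(N^j), giving [2, 2, 1]. So we have 1 block(s) of size 3, 1 block(s) of size 2 → block sizes [3, 2]

Assembling the blocks gives a Jordan form
J =
  [-2,  1,  0,  0,  0]
  [ 0, -2,  1,  0,  0]
  [ 0,  0, -2,  0,  0]
  [ 0,  0,  0, -2,  1]
  [ 0,  0,  0,  0, -2]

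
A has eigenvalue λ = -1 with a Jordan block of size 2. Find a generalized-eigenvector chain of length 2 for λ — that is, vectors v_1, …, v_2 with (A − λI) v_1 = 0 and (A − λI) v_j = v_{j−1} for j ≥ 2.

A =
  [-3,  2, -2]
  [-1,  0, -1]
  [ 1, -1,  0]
A Jordan chain for λ = -1 of length 2:
v_1 = (-2, -1, 1)ᵀ
v_2 = (1, 0, 0)ᵀ

Let N = A − (-1)·I. We want v_2 with N^2 v_2 = 0 but N^1 v_2 ≠ 0; then v_{j-1} := N · v_j for j = 2, …, 2.

Pick v_2 = (1, 0, 0)ᵀ.
Then v_1 = N · v_2 = (-2, -1, 1)ᵀ.

Sanity check: (A − (-1)·I) v_1 = (0, 0, 0)ᵀ = 0. ✓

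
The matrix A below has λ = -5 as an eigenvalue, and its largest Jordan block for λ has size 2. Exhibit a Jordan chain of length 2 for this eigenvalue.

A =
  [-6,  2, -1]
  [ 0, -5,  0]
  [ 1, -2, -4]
A Jordan chain for λ = -5 of length 2:
v_1 = (-1, 0, 1)ᵀ
v_2 = (1, 0, 0)ᵀ

Let N = A − (-5)·I. We want v_2 with N^2 v_2 = 0 but N^1 v_2 ≠ 0; then v_{j-1} := N · v_j for j = 2, …, 2.

Pick v_2 = (1, 0, 0)ᵀ.
Then v_1 = N · v_2 = (-1, 0, 1)ᵀ.

Sanity check: (A − (-5)·I) v_1 = (0, 0, 0)ᵀ = 0. ✓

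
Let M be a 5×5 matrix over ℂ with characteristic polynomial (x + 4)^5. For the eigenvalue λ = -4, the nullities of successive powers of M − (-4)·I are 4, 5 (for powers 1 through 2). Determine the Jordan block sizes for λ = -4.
Block sizes for λ = -4: [2, 1, 1, 1]

From the dimensions of kernels of powers, the number of Jordan blocks of size at least j is d_j − d_{j−1} where d_j = dim ker(N^j) (with d_0 = 0). Computing the differences gives [4, 1].
The number of blocks of size exactly k is (#blocks of size ≥ k) − (#blocks of size ≥ k + 1), so the partition is: 3 block(s) of size 1, 1 block(s) of size 2.
In nonincreasing order the block sizes are [2, 1, 1, 1].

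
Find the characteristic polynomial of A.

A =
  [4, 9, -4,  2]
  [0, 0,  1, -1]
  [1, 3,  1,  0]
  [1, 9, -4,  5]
x^4 - 10*x^3 + 37*x^2 - 60*x + 36

Expanding det(x·I − A) (e.g. by cofactor expansion or by noting that A is similar to its Jordan form J, which has the same characteristic polynomial as A) gives
  χ_A(x) = x^4 - 10*x^3 + 37*x^2 - 60*x + 36
which factors as (x - 3)^2*(x - 2)^2. The eigenvalues (with algebraic multiplicities) are λ = 2 with multiplicity 2, λ = 3 with multiplicity 2.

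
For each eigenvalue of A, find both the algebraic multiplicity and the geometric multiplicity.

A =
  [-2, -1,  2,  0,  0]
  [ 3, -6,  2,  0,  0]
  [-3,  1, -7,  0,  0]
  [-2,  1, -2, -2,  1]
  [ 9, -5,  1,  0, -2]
λ = -5: alg = 3, geom = 2; λ = -2: alg = 2, geom = 1

Step 1 — factor the characteristic polynomial to read off the algebraic multiplicities:
  χ_A(x) = (x + 2)^2*(x + 5)^3

Step 2 — compute geometric multiplicities via the rank-nullity identity g(λ) = n − rank(A − λI):
  rank(A − (-5)·I) = 3, so dim ker(A − (-5)·I) = n − 3 = 2
  rank(A − (-2)·I) = 4, so dim ker(A − (-2)·I) = n − 4 = 1

Summary:
  λ = -5: algebraic multiplicity = 3, geometric multiplicity = 2
  λ = -2: algebraic multiplicity = 2, geometric multiplicity = 1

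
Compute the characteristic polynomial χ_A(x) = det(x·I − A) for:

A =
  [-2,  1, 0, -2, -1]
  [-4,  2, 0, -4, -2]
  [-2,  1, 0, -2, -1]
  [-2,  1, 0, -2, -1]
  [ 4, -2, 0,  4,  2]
x^5

Expanding det(x·I − A) (e.g. by cofactor expansion or by noting that A is similar to its Jordan form J, which has the same characteristic polynomial as A) gives
  χ_A(x) = x^5
which factors as x^5. The eigenvalues (with algebraic multiplicities) are λ = 0 with multiplicity 5.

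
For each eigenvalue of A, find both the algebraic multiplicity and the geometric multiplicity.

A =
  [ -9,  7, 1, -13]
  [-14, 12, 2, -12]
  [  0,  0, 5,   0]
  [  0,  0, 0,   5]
λ = -2: alg = 1, geom = 1; λ = 5: alg = 3, geom = 2

Step 1 — factor the characteristic polynomial to read off the algebraic multiplicities:
  χ_A(x) = (x - 5)^3*(x + 2)

Step 2 — compute geometric multiplicities via the rank-nullity identity g(λ) = n − rank(A − λI):
  rank(A − (-2)·I) = 3, so dim ker(A − (-2)·I) = n − 3 = 1
  rank(A − (5)·I) = 2, so dim ker(A − (5)·I) = n − 2 = 2

Summary:
  λ = -2: algebraic multiplicity = 1, geometric multiplicity = 1
  λ = 5: algebraic multiplicity = 3, geometric multiplicity = 2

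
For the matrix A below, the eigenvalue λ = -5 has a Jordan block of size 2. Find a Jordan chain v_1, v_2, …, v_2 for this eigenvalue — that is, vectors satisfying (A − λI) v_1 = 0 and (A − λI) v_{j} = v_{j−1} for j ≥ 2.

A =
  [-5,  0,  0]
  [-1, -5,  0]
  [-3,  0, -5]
A Jordan chain for λ = -5 of length 2:
v_1 = (0, -1, -3)ᵀ
v_2 = (1, 0, 0)ᵀ

Let N = A − (-5)·I. We want v_2 with N^2 v_2 = 0 but N^1 v_2 ≠ 0; then v_{j-1} := N · v_j for j = 2, …, 2.

Pick v_2 = (1, 0, 0)ᵀ.
Then v_1 = N · v_2 = (0, -1, -3)ᵀ.

Sanity check: (A − (-5)·I) v_1 = (0, 0, 0)ᵀ = 0. ✓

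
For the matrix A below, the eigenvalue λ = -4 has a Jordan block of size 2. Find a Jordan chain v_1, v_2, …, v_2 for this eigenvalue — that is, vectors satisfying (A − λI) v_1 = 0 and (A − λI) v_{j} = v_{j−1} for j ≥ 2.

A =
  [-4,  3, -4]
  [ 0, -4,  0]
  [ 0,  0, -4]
A Jordan chain for λ = -4 of length 2:
v_1 = (3, 0, 0)ᵀ
v_2 = (0, 1, 0)ᵀ

Let N = A − (-4)·I. We want v_2 with N^2 v_2 = 0 but N^1 v_2 ≠ 0; then v_{j-1} := N · v_j for j = 2, …, 2.

Pick v_2 = (0, 1, 0)ᵀ.
Then v_1 = N · v_2 = (3, 0, 0)ᵀ.

Sanity check: (A − (-4)·I) v_1 = (0, 0, 0)ᵀ = 0. ✓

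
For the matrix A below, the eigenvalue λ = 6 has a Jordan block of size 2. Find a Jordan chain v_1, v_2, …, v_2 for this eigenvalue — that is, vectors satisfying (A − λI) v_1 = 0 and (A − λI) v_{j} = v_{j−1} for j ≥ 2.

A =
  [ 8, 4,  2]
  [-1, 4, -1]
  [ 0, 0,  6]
A Jordan chain for λ = 6 of length 2:
v_1 = (2, -1, 0)ᵀ
v_2 = (1, 0, 0)ᵀ

Let N = A − (6)·I. We want v_2 with N^2 v_2 = 0 but N^1 v_2 ≠ 0; then v_{j-1} := N · v_j for j = 2, …, 2.

Pick v_2 = (1, 0, 0)ᵀ.
Then v_1 = N · v_2 = (2, -1, 0)ᵀ.

Sanity check: (A − (6)·I) v_1 = (0, 0, 0)ᵀ = 0. ✓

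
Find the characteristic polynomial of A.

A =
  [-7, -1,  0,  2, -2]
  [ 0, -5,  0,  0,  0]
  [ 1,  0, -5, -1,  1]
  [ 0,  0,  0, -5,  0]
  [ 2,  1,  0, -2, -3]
x^5 + 25*x^4 + 250*x^3 + 1250*x^2 + 3125*x + 3125

Expanding det(x·I − A) (e.g. by cofactor expansion or by noting that A is similar to its Jordan form J, which has the same characteristic polynomial as A) gives
  χ_A(x) = x^5 + 25*x^4 + 250*x^3 + 1250*x^2 + 3125*x + 3125
which factors as (x + 5)^5. The eigenvalues (with algebraic multiplicities) are λ = -5 with multiplicity 5.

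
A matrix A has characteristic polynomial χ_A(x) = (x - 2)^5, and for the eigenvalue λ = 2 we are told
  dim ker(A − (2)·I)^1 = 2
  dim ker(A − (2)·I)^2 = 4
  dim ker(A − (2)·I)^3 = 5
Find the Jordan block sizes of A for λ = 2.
Block sizes for λ = 2: [3, 2]

From the dimensions of kernels of powers, the number of Jordan blocks of size at least j is d_j − d_{j−1} where d_j = dim ker(N^j) (with d_0 = 0). Computing the differences gives [2, 2, 1].
The number of blocks of size exactly k is (#blocks of size ≥ k) − (#blocks of size ≥ k + 1), so the partition is: 1 block(s) of size 2, 1 block(s) of size 3.
In nonincreasing order the block sizes are [3, 2].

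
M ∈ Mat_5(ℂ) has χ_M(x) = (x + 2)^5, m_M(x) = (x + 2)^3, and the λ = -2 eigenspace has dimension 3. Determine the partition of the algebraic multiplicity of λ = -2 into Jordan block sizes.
Block sizes for λ = -2: [3, 1, 1]

Step 1 — from the characteristic polynomial, algebraic multiplicity of λ = -2 is 5. From dim ker(M − (-2)·I) = 3, there are exactly 3 Jordan blocks for λ = -2.
Step 2 — from the minimal polynomial, the factor (x + 2)^3 tells us the largest block for λ = -2 has size 3.
Step 3 — with total size 5, 3 blocks, and largest block 3, the block sizes (in nonincreasing order) are [3, 1, 1].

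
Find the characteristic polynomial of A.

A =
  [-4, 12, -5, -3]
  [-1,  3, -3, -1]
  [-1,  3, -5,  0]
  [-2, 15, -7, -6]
x^4 + 12*x^3 + 54*x^2 + 108*x + 81

Expanding det(x·I − A) (e.g. by cofactor expansion or by noting that A is similar to its Jordan form J, which has the same characteristic polynomial as A) gives
  χ_A(x) = x^4 + 12*x^3 + 54*x^2 + 108*x + 81
which factors as (x + 3)^4. The eigenvalues (with algebraic multiplicities) are λ = -3 with multiplicity 4.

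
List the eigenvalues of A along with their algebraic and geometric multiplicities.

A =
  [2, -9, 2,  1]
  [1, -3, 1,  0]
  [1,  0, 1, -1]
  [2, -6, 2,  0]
λ = 0: alg = 4, geom = 2

Step 1 — factor the characteristic polynomial to read off the algebraic multiplicities:
  χ_A(x) = x^4

Step 2 — compute geometric multiplicities via the rank-nullity identity g(λ) = n − rank(A − λI):
  rank(A − (0)·I) = 2, so dim ker(A − (0)·I) = n − 2 = 2

Summary:
  λ = 0: algebraic multiplicity = 4, geometric multiplicity = 2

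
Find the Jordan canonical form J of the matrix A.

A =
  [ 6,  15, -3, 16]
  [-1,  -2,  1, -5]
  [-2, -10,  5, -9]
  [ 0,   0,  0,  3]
J_2(3) ⊕ J_2(3)

The characteristic polynomial is
  det(x·I − A) = x^4 - 12*x^3 + 54*x^2 - 108*x + 81 = (x - 3)^4

Eigenvalues and multiplicities (the geometric multiplicity of λ is n − rank(A − λI), which equals the number of Jordan blocks for λ):
  λ = 3: algebraic multiplicity = 4, geometric multiplicity = 2

Determining the block sizes for each eigenvalue:
  λ = 3: with am = 4 and gm = 2, the partition is not yet determined (e.g. several partitions of 4 into 2 parts exist). Let N = A − (3)·I. Computing rank(N^1) = 2, rank(N^2) = 0; the number of blocks of size ≥ j is rank(N^{j−1}) − rank(N^j), giving [2, 2]. So we have 2 block(s) of size 2 → block sizes [2, 2]

Assembling the blocks gives a Jordan form
J =
  [3, 1, 0, 0]
  [0, 3, 0, 0]
  [0, 0, 3, 1]
  [0, 0, 0, 3]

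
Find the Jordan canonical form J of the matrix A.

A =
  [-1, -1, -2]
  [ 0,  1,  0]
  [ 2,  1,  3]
J_2(1) ⊕ J_1(1)

The characteristic polynomial is
  det(x·I − A) = x^3 - 3*x^2 + 3*x - 1 = (x - 1)^3

Eigenvalues and multiplicities (the geometric multiplicity of λ is n − rank(A − λI), which equals the number of Jordan blocks for λ):
  λ = 1: algebraic multiplicity = 3, geometric multiplicity = 2

Determining the block sizes for each eigenvalue:
  λ = 1: 2 blocks summing to 3 forces exactly one block of size 2 and the rest size 1 → block sizes [2, 1]

Assembling the blocks gives a Jordan form
J =
  [1, 1, 0]
  [0, 1, 0]
  [0, 0, 1]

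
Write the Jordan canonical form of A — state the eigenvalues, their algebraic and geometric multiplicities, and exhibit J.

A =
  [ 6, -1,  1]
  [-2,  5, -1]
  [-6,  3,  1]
J_2(4) ⊕ J_1(4)

The characteristic polynomial is
  det(x·I − A) = x^3 - 12*x^2 + 48*x - 64 = (x - 4)^3

Eigenvalues and multiplicities (the geometric multiplicity of λ is n − rank(A − λI), which equals the number of Jordan blocks for λ):
  λ = 4: algebraic multiplicity = 3, geometric multiplicity = 2

Determining the block sizes for each eigenvalue:
  λ = 4: 2 blocks summing to 3 forces exactly one block of size 2 and the rest size 1 → block sizes [2, 1]

Assembling the blocks gives a Jordan form
J =
  [4, 1, 0]
  [0, 4, 0]
  [0, 0, 4]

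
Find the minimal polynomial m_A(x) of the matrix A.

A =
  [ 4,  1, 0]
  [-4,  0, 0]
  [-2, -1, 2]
x^2 - 4*x + 4

The characteristic polynomial is χ_A(x) = (x - 2)^3, so the eigenvalues are known. The minimal polynomial is
  m_A(x) = Π_λ (x − λ)^{k_λ}
where k_λ is the size of the *largest* Jordan block for λ (equivalently, the smallest k with (A − λI)^k v = 0 for every generalised eigenvector v of λ).

  λ = 2: largest Jordan block has size 2, contributing (x − 2)^2

So m_A(x) = (x - 2)^2 = x^2 - 4*x + 4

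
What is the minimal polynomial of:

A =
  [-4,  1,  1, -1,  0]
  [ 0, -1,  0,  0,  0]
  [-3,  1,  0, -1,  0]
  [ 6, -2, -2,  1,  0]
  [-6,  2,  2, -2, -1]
x^2 + 2*x + 1

The characteristic polynomial is χ_A(x) = (x + 1)^5, so the eigenvalues are known. The minimal polynomial is
  m_A(x) = Π_λ (x − λ)^{k_λ}
where k_λ is the size of the *largest* Jordan block for λ (equivalently, the smallest k with (A − λI)^k v = 0 for every generalised eigenvector v of λ).

  λ = -1: largest Jordan block has size 2, contributing (x + 1)^2

So m_A(x) = (x + 1)^2 = x^2 + 2*x + 1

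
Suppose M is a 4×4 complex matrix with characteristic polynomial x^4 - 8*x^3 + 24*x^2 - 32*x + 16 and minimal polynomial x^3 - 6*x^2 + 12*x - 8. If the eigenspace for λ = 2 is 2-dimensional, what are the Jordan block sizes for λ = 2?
Block sizes for λ = 2: [3, 1]

Step 1 — from the characteristic polynomial, algebraic multiplicity of λ = 2 is 4. From dim ker(M − (2)·I) = 2, there are exactly 2 Jordan blocks for λ = 2.
Step 2 — from the minimal polynomial, the factor (x − 2)^3 tells us the largest block for λ = 2 has size 3.
Step 3 — with total size 4, 2 blocks, and largest block 3, the block sizes (in nonincreasing order) are [3, 1].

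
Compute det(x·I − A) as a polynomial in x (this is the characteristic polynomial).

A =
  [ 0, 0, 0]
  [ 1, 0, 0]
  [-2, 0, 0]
x^3

Expanding det(x·I − A) (e.g. by cofactor expansion or by noting that A is similar to its Jordan form J, which has the same characteristic polynomial as A) gives
  χ_A(x) = x^3
which factors as x^3. The eigenvalues (with algebraic multiplicities) are λ = 0 with multiplicity 3.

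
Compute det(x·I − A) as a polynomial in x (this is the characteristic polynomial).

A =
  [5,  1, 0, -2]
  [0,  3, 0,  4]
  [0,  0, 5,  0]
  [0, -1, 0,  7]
x^4 - 20*x^3 + 150*x^2 - 500*x + 625

Expanding det(x·I − A) (e.g. by cofactor expansion or by noting that A is similar to its Jordan form J, which has the same characteristic polynomial as A) gives
  χ_A(x) = x^4 - 20*x^3 + 150*x^2 - 500*x + 625
which factors as (x - 5)^4. The eigenvalues (with algebraic multiplicities) are λ = 5 with multiplicity 4.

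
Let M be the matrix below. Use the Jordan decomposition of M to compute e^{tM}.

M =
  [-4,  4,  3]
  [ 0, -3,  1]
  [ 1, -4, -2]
e^{tM} =
  [2*t^2*exp(-3*t) - t*exp(-3*t) + exp(-3*t), -8*t^2*exp(-3*t) + 4*t*exp(-3*t), 2*t^2*exp(-3*t) + 3*t*exp(-3*t)]
  [t^2*exp(-3*t)/2, -2*t^2*exp(-3*t) + exp(-3*t), t^2*exp(-3*t)/2 + t*exp(-3*t)]
  [t*exp(-3*t), -4*t*exp(-3*t), t*exp(-3*t) + exp(-3*t)]

Strategy: write M = P · J · P⁻¹ where J is a Jordan canonical form, so e^{tM} = P · e^{tJ} · P⁻¹, and e^{tJ} can be computed block-by-block.

M has Jordan form
J =
  [-3,  1,  0]
  [ 0, -3,  1]
  [ 0,  0, -3]
(up to reordering of blocks).

Per-block formulas:
  For a 3×3 Jordan block J_3(-3): exp(t · J_3(-3)) = e^(-3t)·(I + t·N + (t^2/2)·N^2), where N is the 3×3 nilpotent shift.

After assembling e^{tJ} and conjugating by P, we get:

e^{tM} =
  [2*t^2*exp(-3*t) - t*exp(-3*t) + exp(-3*t), -8*t^2*exp(-3*t) + 4*t*exp(-3*t), 2*t^2*exp(-3*t) + 3*t*exp(-3*t)]
  [t^2*exp(-3*t)/2, -2*t^2*exp(-3*t) + exp(-3*t), t^2*exp(-3*t)/2 + t*exp(-3*t)]
  [t*exp(-3*t), -4*t*exp(-3*t), t*exp(-3*t) + exp(-3*t)]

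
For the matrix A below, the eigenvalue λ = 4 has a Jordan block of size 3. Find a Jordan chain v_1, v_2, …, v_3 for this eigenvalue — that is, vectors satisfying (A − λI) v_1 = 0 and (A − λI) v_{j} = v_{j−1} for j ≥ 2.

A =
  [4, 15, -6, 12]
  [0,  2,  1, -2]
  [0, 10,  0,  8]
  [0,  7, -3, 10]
A Jordan chain for λ = 4 of length 3:
v_1 = (-6, 0, -4, -2)ᵀ
v_2 = (15, -2, 10, 7)ᵀ
v_3 = (0, 1, 0, 0)ᵀ

Let N = A − (4)·I. We want v_3 with N^3 v_3 = 0 but N^2 v_3 ≠ 0; then v_{j-1} := N · v_j for j = 3, …, 2.

Pick v_3 = (0, 1, 0, 0)ᵀ.
Then v_2 = N · v_3 = (15, -2, 10, 7)ᵀ.
Then v_1 = N · v_2 = (-6, 0, -4, -2)ᵀ.

Sanity check: (A − (4)·I) v_1 = (0, 0, 0, 0)ᵀ = 0. ✓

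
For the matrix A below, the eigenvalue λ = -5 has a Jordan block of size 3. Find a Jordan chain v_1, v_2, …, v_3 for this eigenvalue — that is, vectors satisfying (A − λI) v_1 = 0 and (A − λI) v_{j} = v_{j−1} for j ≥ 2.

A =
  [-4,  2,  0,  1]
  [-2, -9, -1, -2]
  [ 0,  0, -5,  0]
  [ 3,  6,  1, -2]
A Jordan chain for λ = -5 of length 3:
v_1 = (-1, 2, 0, -3)ᵀ
v_2 = (0, -1, 0, 1)ᵀ
v_3 = (0, 0, 1, 0)ᵀ

Let N = A − (-5)·I. We want v_3 with N^3 v_3 = 0 but N^2 v_3 ≠ 0; then v_{j-1} := N · v_j for j = 3, …, 2.

Pick v_3 = (0, 0, 1, 0)ᵀ.
Then v_2 = N · v_3 = (0, -1, 0, 1)ᵀ.
Then v_1 = N · v_2 = (-1, 2, 0, -3)ᵀ.

Sanity check: (A − (-5)·I) v_1 = (0, 0, 0, 0)ᵀ = 0. ✓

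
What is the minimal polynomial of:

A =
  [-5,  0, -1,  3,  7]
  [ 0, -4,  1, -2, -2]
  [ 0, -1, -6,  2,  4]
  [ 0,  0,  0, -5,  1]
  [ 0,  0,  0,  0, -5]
x^3 + 15*x^2 + 75*x + 125

The characteristic polynomial is χ_A(x) = (x + 5)^5, so the eigenvalues are known. The minimal polynomial is
  m_A(x) = Π_λ (x − λ)^{k_λ}
where k_λ is the size of the *largest* Jordan block for λ (equivalently, the smallest k with (A − λI)^k v = 0 for every generalised eigenvector v of λ).

  λ = -5: largest Jordan block has size 3, contributing (x + 5)^3

So m_A(x) = (x + 5)^3 = x^3 + 15*x^2 + 75*x + 125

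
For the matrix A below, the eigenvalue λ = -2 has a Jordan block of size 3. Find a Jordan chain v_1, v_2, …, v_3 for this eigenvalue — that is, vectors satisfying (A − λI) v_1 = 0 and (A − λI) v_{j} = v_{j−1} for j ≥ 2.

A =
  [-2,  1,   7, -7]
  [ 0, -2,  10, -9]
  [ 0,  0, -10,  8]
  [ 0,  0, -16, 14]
A Jordan chain for λ = -2 of length 3:
v_1 = (1, 0, 0, 0)ᵀ
v_2 = (0, 1, 0, 0)ᵀ
v_3 = (0, 0, 1, 1)ᵀ

Let N = A − (-2)·I. We want v_3 with N^3 v_3 = 0 but N^2 v_3 ≠ 0; then v_{j-1} := N · v_j for j = 3, …, 2.

Pick v_3 = (0, 0, 1, 1)ᵀ.
Then v_2 = N · v_3 = (0, 1, 0, 0)ᵀ.
Then v_1 = N · v_2 = (1, 0, 0, 0)ᵀ.

Sanity check: (A − (-2)·I) v_1 = (0, 0, 0, 0)ᵀ = 0. ✓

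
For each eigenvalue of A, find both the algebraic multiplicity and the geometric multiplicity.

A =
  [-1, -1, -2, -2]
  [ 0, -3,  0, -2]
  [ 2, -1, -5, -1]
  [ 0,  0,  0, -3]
λ = -3: alg = 4, geom = 2

Step 1 — factor the characteristic polynomial to read off the algebraic multiplicities:
  χ_A(x) = (x + 3)^4

Step 2 — compute geometric multiplicities via the rank-nullity identity g(λ) = n − rank(A − λI):
  rank(A − (-3)·I) = 2, so dim ker(A − (-3)·I) = n − 2 = 2

Summary:
  λ = -3: algebraic multiplicity = 4, geometric multiplicity = 2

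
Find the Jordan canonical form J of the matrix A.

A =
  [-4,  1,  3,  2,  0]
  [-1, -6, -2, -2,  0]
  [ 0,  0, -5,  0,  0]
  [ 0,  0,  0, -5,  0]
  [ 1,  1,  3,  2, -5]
J_3(-5) ⊕ J_1(-5) ⊕ J_1(-5)

The characteristic polynomial is
  det(x·I − A) = x^5 + 25*x^4 + 250*x^3 + 1250*x^2 + 3125*x + 3125 = (x + 5)^5

Eigenvalues and multiplicities (the geometric multiplicity of λ is n − rank(A − λI), which equals the number of Jordan blocks for λ):
  λ = -5: algebraic multiplicity = 5, geometric multiplicity = 3

Determining the block sizes for each eigenvalue:
  λ = -5: with am = 5 and gm = 3, the partition is not yet determined (e.g. several partitions of 5 into 3 parts exist). Let N = A − (-5)·I. Computing rank(N^1) = 2, rank(N^2) = 1, rank(N^3) = 0; the number of blocks of size ≥ j is rank(N^{j−1}) − rank(N^j), giving [3, 1, 1]. So we have 1 block(s) of size 3, 2 block(s) of size 1 → block sizes [3, 1, 1]

Assembling the blocks gives a Jordan form
J =
  [-5,  1,  0,  0,  0]
  [ 0, -5,  1,  0,  0]
  [ 0,  0, -5,  0,  0]
  [ 0,  0,  0, -5,  0]
  [ 0,  0,  0,  0, -5]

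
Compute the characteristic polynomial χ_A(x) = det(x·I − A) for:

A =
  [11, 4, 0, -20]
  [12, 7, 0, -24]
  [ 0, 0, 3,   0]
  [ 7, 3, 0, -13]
x^4 - 8*x^3 + 22*x^2 - 24*x + 9

Expanding det(x·I − A) (e.g. by cofactor expansion or by noting that A is similar to its Jordan form J, which has the same characteristic polynomial as A) gives
  χ_A(x) = x^4 - 8*x^3 + 22*x^2 - 24*x + 9
which factors as (x - 3)^2*(x - 1)^2. The eigenvalues (with algebraic multiplicities) are λ = 1 with multiplicity 2, λ = 3 with multiplicity 2.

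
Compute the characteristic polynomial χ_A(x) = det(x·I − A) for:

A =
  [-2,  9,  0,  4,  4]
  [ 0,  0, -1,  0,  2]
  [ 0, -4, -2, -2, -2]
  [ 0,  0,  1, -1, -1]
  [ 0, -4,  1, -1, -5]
x^5 + 10*x^4 + 40*x^3 + 80*x^2 + 80*x + 32

Expanding det(x·I − A) (e.g. by cofactor expansion or by noting that A is similar to its Jordan form J, which has the same characteristic polynomial as A) gives
  χ_A(x) = x^5 + 10*x^4 + 40*x^3 + 80*x^2 + 80*x + 32
which factors as (x + 2)^5. The eigenvalues (with algebraic multiplicities) are λ = -2 with multiplicity 5.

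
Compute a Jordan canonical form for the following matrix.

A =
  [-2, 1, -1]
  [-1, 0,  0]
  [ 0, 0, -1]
J_3(-1)

The characteristic polynomial is
  det(x·I − A) = x^3 + 3*x^2 + 3*x + 1 = (x + 1)^3

Eigenvalues and multiplicities (the geometric multiplicity of λ is n − rank(A − λI), which equals the number of Jordan blocks for λ):
  λ = -1: algebraic multiplicity = 3, geometric multiplicity = 1

Determining the block sizes for each eigenvalue:
  λ = -1: one block (gm = 1), so the single block has size am = 3 → block sizes [3]

Assembling the blocks gives a Jordan form
J =
  [-1,  1,  0]
  [ 0, -1,  1]
  [ 0,  0, -1]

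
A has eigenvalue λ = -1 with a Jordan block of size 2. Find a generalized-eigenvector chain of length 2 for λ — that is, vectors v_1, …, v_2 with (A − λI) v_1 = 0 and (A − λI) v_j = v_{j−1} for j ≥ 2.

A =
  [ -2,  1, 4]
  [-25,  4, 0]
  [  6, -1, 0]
A Jordan chain for λ = -1 of length 2:
v_1 = (1, 5, -1)ᵀ
v_2 = (0, 1, 0)ᵀ

Let N = A − (-1)·I. We want v_2 with N^2 v_2 = 0 but N^1 v_2 ≠ 0; then v_{j-1} := N · v_j for j = 2, …, 2.

Pick v_2 = (0, 1, 0)ᵀ.
Then v_1 = N · v_2 = (1, 5, -1)ᵀ.

Sanity check: (A − (-1)·I) v_1 = (0, 0, 0)ᵀ = 0. ✓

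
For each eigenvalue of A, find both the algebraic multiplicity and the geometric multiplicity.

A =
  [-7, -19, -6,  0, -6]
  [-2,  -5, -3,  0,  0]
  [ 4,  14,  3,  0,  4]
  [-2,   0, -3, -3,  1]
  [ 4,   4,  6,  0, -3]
λ = -3: alg = 5, geom = 2

Step 1 — factor the characteristic polynomial to read off the algebraic multiplicities:
  χ_A(x) = (x + 3)^5

Step 2 — compute geometric multiplicities via the rank-nullity identity g(λ) = n − rank(A − λI):
  rank(A − (-3)·I) = 3, so dim ker(A − (-3)·I) = n − 3 = 2

Summary:
  λ = -3: algebraic multiplicity = 5, geometric multiplicity = 2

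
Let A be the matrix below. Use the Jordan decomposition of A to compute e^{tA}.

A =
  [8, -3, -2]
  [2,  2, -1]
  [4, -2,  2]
e^{tA} =
  [t^2*exp(4*t) + 4*t*exp(4*t) + exp(4*t), -t^2*exp(4*t) - 3*t*exp(4*t), -t^2*exp(4*t)/2 - 2*t*exp(4*t)]
  [2*t*exp(4*t), -2*t*exp(4*t) + exp(4*t), -t*exp(4*t)]
  [2*t^2*exp(4*t) + 4*t*exp(4*t), -2*t^2*exp(4*t) - 2*t*exp(4*t), -t^2*exp(4*t) - 2*t*exp(4*t) + exp(4*t)]

Strategy: write A = P · J · P⁻¹ where J is a Jordan canonical form, so e^{tA} = P · e^{tJ} · P⁻¹, and e^{tJ} can be computed block-by-block.

A has Jordan form
J =
  [4, 1, 0]
  [0, 4, 1]
  [0, 0, 4]
(up to reordering of blocks).

Per-block formulas:
  For a 3×3 Jordan block J_3(4): exp(t · J_3(4)) = e^(4t)·(I + t·N + (t^2/2)·N^2), where N is the 3×3 nilpotent shift.

After assembling e^{tJ} and conjugating by P, we get:

e^{tA} =
  [t^2*exp(4*t) + 4*t*exp(4*t) + exp(4*t), -t^2*exp(4*t) - 3*t*exp(4*t), -t^2*exp(4*t)/2 - 2*t*exp(4*t)]
  [2*t*exp(4*t), -2*t*exp(4*t) + exp(4*t), -t*exp(4*t)]
  [2*t^2*exp(4*t) + 4*t*exp(4*t), -2*t^2*exp(4*t) - 2*t*exp(4*t), -t^2*exp(4*t) - 2*t*exp(4*t) + exp(4*t)]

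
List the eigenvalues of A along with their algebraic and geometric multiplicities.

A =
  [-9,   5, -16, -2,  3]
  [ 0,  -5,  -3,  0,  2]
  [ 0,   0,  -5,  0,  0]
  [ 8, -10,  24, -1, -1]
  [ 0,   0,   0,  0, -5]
λ = -5: alg = 5, geom = 2

Step 1 — factor the characteristic polynomial to read off the algebraic multiplicities:
  χ_A(x) = (x + 5)^5

Step 2 — compute geometric multiplicities via the rank-nullity identity g(λ) = n − rank(A − λI):
  rank(A − (-5)·I) = 3, so dim ker(A − (-5)·I) = n − 3 = 2

Summary:
  λ = -5: algebraic multiplicity = 5, geometric multiplicity = 2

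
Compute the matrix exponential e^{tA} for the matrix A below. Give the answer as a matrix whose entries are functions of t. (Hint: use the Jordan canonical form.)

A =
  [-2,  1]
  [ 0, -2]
e^{tA} =
  [exp(-2*t), t*exp(-2*t)]
  [0, exp(-2*t)]

Strategy: write A = P · J · P⁻¹ where J is a Jordan canonical form, so e^{tA} = P · e^{tJ} · P⁻¹, and e^{tJ} can be computed block-by-block.

A has Jordan form
J =
  [-2,  1]
  [ 0, -2]
(up to reordering of blocks).

Per-block formulas:
  For a 2×2 Jordan block J_2(-2): exp(t · J_2(-2)) = e^(-2t)·(I + t·N), where N is the 2×2 nilpotent shift.

After assembling e^{tJ} and conjugating by P, we get:

e^{tA} =
  [exp(-2*t), t*exp(-2*t)]
  [0, exp(-2*t)]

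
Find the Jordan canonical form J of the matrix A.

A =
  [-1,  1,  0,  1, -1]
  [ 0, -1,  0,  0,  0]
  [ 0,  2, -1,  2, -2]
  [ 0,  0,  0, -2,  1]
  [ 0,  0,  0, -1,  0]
J_2(-1) ⊕ J_2(-1) ⊕ J_1(-1)

The characteristic polynomial is
  det(x·I − A) = x^5 + 5*x^4 + 10*x^3 + 10*x^2 + 5*x + 1 = (x + 1)^5

Eigenvalues and multiplicities (the geometric multiplicity of λ is n − rank(A − λI), which equals the number of Jordan blocks for λ):
  λ = -1: algebraic multiplicity = 5, geometric multiplicity = 3

Determining the block sizes for each eigenvalue:
  λ = -1: with am = 5 and gm = 3, the partition is not yet determined (e.g. several partitions of 5 into 3 parts exist). Let N = A − (-1)·I. Computing rank(N^1) = 2, rank(N^2) = 0; the number of blocks of size ≥ j is rank(N^{j−1}) − rank(N^j), giving [3, 2]. So we have 2 block(s) of size 2, 1 block(s) of size 1 → block sizes [2, 2, 1]

Assembling the blocks gives a Jordan form
J =
  [-1,  1,  0,  0,  0]
  [ 0, -1,  0,  0,  0]
  [ 0,  0, -1,  1,  0]
  [ 0,  0,  0, -1,  0]
  [ 0,  0,  0,  0, -1]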